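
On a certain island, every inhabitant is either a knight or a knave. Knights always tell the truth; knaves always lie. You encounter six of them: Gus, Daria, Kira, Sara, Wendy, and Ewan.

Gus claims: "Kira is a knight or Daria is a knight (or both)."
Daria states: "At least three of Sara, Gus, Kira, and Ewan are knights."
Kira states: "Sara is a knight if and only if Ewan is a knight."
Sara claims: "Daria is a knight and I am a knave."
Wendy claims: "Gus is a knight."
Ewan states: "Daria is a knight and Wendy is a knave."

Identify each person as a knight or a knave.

Consider Gus. Suppose Gus is a knave.
Then no assignment of the remaining roles makes every statement match its speaker's type — contradiction.
So Gus is a knight.
With that fixed, Wendy's statement is true, so Wendy is a knight.
With that fixed, Ewan's statement is false, so Ewan is a knave.
Consider Daria. Suppose Daria is a knight.
Then whichever role Sara has, Sara's statement has the wrong truth value — contradiction.
So Daria is a knave.
With that fixed, Sara's statement is false, so Sara is a knave.
With that fixed, Kira's statement is true, so Kira is a knight.

Gus: knight, Daria: knave, Kira: knight, Sara: knave, Wendy: knight, Ewan: knave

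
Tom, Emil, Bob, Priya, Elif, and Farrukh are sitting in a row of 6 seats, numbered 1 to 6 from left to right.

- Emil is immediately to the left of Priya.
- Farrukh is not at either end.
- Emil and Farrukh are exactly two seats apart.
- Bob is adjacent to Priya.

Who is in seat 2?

With clues 1–4, Bob, Elif, Emil, Priya, and Tom are ruled out for seat 2.
So seat 2 is Farrukh.

Farrukh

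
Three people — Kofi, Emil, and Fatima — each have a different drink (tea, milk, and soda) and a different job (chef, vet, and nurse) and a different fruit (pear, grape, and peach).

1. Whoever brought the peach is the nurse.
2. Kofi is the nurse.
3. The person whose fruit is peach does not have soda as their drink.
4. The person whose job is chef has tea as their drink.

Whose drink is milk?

With clues 1–4, Emil and Fatima are impossible for the one with drink milk.
That leaves Kofi.

Kofi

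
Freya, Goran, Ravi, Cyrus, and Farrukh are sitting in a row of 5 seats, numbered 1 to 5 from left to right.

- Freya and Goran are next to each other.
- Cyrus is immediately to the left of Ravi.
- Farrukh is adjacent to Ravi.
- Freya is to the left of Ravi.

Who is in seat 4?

With clues 1–2, Farrukh is ruled out for seat 4.
With clues 1–3, Cyrus is ruled out for seat 4.
With clues 1–4, Freya and Goran are ruled out for seat 4.
So seat 4 is Ravi.

Ravi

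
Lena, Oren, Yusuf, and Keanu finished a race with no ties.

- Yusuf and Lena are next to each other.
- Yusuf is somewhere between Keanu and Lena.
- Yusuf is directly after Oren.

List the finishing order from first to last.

Keanu, Oren, Yusuf, Lena

From clues 1–2: Yusuf is in {2,3}.
From clues 1–3: Keanu → place 1, Oren → place 2, Yusuf → place 3, Lena → place 4.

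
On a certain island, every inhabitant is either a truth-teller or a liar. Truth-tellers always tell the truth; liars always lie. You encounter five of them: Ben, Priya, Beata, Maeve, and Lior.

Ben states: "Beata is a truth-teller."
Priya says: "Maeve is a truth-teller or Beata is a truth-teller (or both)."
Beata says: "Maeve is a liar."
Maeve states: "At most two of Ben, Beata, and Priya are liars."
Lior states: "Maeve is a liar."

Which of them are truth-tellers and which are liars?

Consider Ben. Suppose Ben is a truth-teller.
Then no assignment of the remaining roles makes every statement match its speaker's type — contradiction.
So Ben is a liar.
Consider Priya. Suppose Priya is a liar.
Then no assignment of the remaining roles makes every statement match its speaker's type — contradiction.
So Priya is a truth-teller.
With that fixed, Maeve's statement is true, so Maeve is a truth-teller.
With that fixed, Lior's statement is false, so Lior is a liar.
With that fixed, Beata's statement is false, so Beata is a liar.

Ben: liar, Priya: truth-teller, Beata: liar, Maeve: truth-teller, Lior: liar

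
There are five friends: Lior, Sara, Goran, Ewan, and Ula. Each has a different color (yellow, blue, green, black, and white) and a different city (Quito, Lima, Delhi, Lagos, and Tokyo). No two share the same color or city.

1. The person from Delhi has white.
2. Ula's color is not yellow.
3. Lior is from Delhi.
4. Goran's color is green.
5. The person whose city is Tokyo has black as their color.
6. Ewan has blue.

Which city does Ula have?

Tokyo

With clues 1–3, Delhi is impossible for Ula's city.
With clues 1–6, Lagos, Lima, and Quito are impossible for Ula's city.
That leaves Tokyo.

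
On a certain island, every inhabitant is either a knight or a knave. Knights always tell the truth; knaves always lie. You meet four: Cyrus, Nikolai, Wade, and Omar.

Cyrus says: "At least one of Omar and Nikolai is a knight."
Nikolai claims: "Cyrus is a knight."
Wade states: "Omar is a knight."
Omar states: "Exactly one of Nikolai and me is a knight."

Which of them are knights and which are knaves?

Cyrus: knave, Nikolai: knave, Wade: knave, Omar: knave

Consider Cyrus. Suppose Cyrus is a knight.
Then no assignment of the remaining roles makes every statement match its speaker's type — contradiction.
So Cyrus is a knave.
With that fixed, Nikolai's statement is false, so Nikolai is a knave.
Consider Wade. Suppose Wade is a knight.
Then no assignment of the remaining roles makes every statement match its speaker's type — contradiction.
So Wade is a knave.
Consider Omar. Suppose Omar is a knight.
Then Cyrus's statement comes out true, contradicting Cyrus being a knave.
So Omar is a knave.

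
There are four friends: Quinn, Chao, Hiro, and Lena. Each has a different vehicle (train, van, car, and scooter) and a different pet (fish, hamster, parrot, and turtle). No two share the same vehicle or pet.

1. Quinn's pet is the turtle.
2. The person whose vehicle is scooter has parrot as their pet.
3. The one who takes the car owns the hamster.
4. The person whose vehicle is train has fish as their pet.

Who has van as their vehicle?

With clues 1–4, Chao, Hiro, and Lena are impossible for the one with vehicle van.
That leaves Quinn.

Quinn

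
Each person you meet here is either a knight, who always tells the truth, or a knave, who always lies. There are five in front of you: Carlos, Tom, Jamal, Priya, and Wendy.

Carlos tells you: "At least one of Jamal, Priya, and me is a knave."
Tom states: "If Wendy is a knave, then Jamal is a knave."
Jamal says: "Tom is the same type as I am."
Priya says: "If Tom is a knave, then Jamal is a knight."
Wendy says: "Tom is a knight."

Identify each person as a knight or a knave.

Consider Carlos. Suppose Carlos is a knave.
Then Carlos's own statement would have to be false, but it can't be — contradiction.
So Carlos is a knight.
Consider Tom. Suppose Tom is a knave.
Then whichever role Jamal has, Jamal's statement has the wrong truth value — contradiction.
So Tom is a knight.
With that fixed, Priya's statement is true, so Priya is a knight.
With that fixed, Wendy's statement is true, so Wendy is a knight.
Consider Jamal. Suppose Jamal is a knight.
Then Carlos's statement comes out false, contradicting Carlos being a knight.
So Jamal is a knave.

Carlos: knight, Tom: knight, Jamal: knave, Priya: knight, Wendy: knight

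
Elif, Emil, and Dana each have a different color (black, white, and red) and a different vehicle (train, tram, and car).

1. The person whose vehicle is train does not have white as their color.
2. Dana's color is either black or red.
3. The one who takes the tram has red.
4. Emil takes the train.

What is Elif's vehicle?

car

With clues 1–4, train and tram are impossible for Elif's vehicle.
That leaves car.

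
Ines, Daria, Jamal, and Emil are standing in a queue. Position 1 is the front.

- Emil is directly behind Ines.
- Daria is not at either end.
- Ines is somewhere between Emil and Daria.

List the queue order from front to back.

From clue 1: Ines is in {1,2,3}.
From clues 1–2: Ines is in {1,3}.
From clues 1–3: Jamal → position 1, Daria → position 2, Ines → position 3, Emil → position 4.

Jamal, Daria, Ines, Emil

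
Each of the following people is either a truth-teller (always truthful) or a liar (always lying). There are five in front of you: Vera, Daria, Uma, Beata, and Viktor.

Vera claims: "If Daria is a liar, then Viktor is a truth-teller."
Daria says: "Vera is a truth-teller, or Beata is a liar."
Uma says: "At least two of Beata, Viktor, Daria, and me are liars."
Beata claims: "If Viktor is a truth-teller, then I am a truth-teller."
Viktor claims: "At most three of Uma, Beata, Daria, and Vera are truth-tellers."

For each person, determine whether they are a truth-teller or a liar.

Consider Vera. Suppose Vera is a liar.
Then no assignment of the remaining roles makes every statement match its speaker's type — contradiction.
So Vera is a truth-teller.
With that fixed, Daria's statement is true, so Daria is a truth-teller.
Consider Uma. Suppose Uma is a truth-teller.
Then no assignment of the remaining roles makes every statement match its speaker's type — contradiction.
So Uma is a liar.
With that fixed, Viktor's statement is true, so Viktor is a truth-teller.
Consider Beata. Suppose Beata is a liar.
Then Uma's statement comes out true, contradicting Uma being a liar.
So Beata is a truth-teller.

Vera: truth-teller, Daria: truth-teller, Uma: liar, Beata: truth-teller, Viktor: truth-teller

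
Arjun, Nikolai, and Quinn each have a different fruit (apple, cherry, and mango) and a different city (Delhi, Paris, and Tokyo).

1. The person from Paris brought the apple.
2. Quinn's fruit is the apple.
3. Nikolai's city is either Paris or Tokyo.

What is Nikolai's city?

Tokyo

With clues 1–2, Paris is impossible for Nikolai's city.
With clues 1–3, Delhi is impossible for Nikolai's city.
That leaves Tokyo.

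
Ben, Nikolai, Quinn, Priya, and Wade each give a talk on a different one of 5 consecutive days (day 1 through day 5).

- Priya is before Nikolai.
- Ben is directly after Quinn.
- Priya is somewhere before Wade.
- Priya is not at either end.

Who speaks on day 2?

Ben

With clues 1–3, Priya is ruled out for day 2.
With clues 1–4, Nikolai, Quinn, and Wade are ruled out for day 2.
So day 2 is Ben.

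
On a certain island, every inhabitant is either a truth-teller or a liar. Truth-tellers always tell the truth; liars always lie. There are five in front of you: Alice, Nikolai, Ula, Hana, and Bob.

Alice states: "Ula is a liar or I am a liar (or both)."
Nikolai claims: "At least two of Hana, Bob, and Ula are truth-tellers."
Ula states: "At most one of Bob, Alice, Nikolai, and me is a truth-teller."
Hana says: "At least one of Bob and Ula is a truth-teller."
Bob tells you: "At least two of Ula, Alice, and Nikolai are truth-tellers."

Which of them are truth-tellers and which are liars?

Alice: truth-teller, Nikolai: truth-teller, Ula: liar, Hana: truth-teller, Bob: truth-teller

Consider Alice. Suppose Alice is a liar.
Then Alice's own statement would have to be false, but it can't be — contradiction.
So Alice is a truth-teller.
Consider Nikolai. Suppose Nikolai is a liar.
Then no assignment of the remaining roles makes every statement match its speaker's type — contradiction.
So Nikolai is a truth-teller.
With that fixed, Ula's statement is false, so Ula is a liar.
With that fixed, Bob's statement is true, so Bob is a truth-teller.
With that fixed, Hana's statement is true, so Hana is a truth-teller.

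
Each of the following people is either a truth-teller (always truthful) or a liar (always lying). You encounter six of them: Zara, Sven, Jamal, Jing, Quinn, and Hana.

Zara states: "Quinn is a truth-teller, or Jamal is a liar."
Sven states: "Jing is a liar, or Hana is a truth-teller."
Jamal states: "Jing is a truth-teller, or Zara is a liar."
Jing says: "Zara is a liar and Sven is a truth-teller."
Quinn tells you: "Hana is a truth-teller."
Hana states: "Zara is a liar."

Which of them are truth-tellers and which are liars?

Consider Zara. Suppose Zara is a liar.
Then no assignment of the remaining roles makes every statement match its speaker's type — contradiction.
So Zara is a truth-teller.
With that fixed, Jing's statement is false, so Jing is a liar.
With that fixed, Hana's statement is false, so Hana is a liar.
With that fixed, Sven's statement is true, so Sven is a truth-teller.
With that fixed, Jamal's statement is false, so Jamal is a liar.
With that fixed, Quinn's statement is false, so Quinn is a liar.

Zara: truth-teller, Sven: truth-teller, Jamal: liar, Jing: liar, Quinn: liar, Hana: liar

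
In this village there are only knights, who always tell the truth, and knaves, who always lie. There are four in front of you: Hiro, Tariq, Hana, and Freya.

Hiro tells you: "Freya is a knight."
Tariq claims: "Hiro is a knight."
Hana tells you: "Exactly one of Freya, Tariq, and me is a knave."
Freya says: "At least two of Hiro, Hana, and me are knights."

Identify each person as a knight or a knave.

Hiro: knave, Tariq: knave, Hana: knave, Freya: knave

Consider Hiro. Suppose Hiro is a knight.
Then no assignment of the remaining roles makes every statement match its speaker's type — contradiction.
So Hiro is a knave.
With that fixed, Tariq's statement is false, so Tariq is a knave.
Consider Hana. Suppose Hana is a knight.
Then no assignment of the remaining roles makes every statement match its speaker's type — contradiction.
So Hana is a knave.
With that fixed, Freya's statement is false, so Freya is a knave.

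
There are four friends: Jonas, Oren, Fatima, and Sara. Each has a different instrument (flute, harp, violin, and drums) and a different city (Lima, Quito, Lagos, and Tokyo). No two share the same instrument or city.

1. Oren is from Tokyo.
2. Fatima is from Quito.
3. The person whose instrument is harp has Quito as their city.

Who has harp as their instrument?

Fatima

With clues 1–3, Jonas, Oren, and Sara are impossible for the one with instrument harp.
That leaves Fatima.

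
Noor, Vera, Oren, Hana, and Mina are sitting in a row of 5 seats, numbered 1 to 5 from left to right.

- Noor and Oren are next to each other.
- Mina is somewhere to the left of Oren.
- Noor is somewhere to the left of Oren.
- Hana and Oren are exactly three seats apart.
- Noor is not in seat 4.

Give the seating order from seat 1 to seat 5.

From clues 1–2: Mina is in {1,2,3}.
From clues 1–3: Noor is in {2,3,4}.
From clues 1–4: Noor is in {3,4}.
From clues 1–5: Hana → seat 1, Mina → seat 2, Noor → seat 3, Oren → seat 4, Vera → seat 5.

Hana, Mina, Noor, Oren, Vera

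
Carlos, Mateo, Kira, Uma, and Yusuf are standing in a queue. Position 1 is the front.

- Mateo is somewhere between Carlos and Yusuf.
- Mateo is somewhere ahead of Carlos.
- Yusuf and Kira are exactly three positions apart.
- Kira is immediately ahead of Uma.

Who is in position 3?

With clues 1–3, Kira and Yusuf are ruled out for position 3.
With clues 1–4, Mateo and Uma are ruled out for position 3.
So position 3 is Carlos.

Carlos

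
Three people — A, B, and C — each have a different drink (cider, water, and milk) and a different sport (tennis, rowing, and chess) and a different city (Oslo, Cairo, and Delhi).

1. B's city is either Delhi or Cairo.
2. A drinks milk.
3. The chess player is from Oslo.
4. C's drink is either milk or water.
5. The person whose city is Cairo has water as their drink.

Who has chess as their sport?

With clues 1–3, B is impossible for the one with sport chess.
With clues 1–5, C is impossible for the one with sport chess.
That leaves A.

A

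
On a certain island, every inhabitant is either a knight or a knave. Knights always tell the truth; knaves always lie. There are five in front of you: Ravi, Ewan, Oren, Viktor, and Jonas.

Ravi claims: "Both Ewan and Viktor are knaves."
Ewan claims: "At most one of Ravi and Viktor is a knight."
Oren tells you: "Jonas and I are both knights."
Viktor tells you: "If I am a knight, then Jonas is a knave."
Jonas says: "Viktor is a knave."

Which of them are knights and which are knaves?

Consider Ravi. Suppose Ravi is a knight.
Then no assignment of the remaining roles makes every statement match its speaker's type — contradiction.
So Ravi is a knave.
With that fixed, Ewan's statement is true, so Ewan is a knight.
Consider Oren. Suppose Oren is a knight.
Then no assignment of the remaining roles makes every statement match its speaker's type — contradiction.
So Oren is a knave.
Consider Viktor. Suppose Viktor is a knave.
Then Viktor's own statement would have to be false, but it can't be — contradiction.
So Viktor is a knight.
With that fixed, Jonas's statement is false, so Jonas is a knave.

Ravi: knave, Ewan: knight, Oren: knave, Viktor: knight, Jonas: knave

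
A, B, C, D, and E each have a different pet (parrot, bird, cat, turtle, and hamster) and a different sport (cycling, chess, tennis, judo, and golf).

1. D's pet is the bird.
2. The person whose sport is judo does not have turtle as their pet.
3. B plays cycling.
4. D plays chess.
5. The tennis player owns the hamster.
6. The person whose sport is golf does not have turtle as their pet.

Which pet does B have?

turtle

Clue 1 rules out bird for B's pet.
With clues 1–5, hamster is impossible for B's pet.
With clues 1–6, cat and parrot are impossible for B's pet.
That leaves turtle.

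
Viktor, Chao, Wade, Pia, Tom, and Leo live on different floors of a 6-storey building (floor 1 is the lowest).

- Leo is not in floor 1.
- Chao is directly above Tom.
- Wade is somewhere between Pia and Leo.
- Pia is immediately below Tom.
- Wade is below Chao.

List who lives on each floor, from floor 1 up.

From clue 1: Leo is in {2,3,4,5,6}.
From clues 1–2: Chao is in {2,3,4,5,6}.
From clues 1–3: Wade is in {2,3,4,5}.
From clues 1–4: Chao is in {3,4,6}.
From clues 1–5: Viktor → floor 1, Leo → floor 2, Wade → floor 3, Pia → floor 4, Tom → floor 5, Chao → floor 6.

Viktor, Leo, Wade, Pia, Tom, Chao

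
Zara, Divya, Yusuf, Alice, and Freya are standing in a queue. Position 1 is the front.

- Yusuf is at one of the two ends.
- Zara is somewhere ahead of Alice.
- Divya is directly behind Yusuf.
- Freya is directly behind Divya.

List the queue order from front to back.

From clue 1: Yusuf is in {1,5}.
From clues 1–3: Yusuf → position 1, Divya → position 2.
From clues 1–4: Freya → position 3, Zara → position 4, Alice → position 5.

Yusuf, Divya, Freya, Zara, Alice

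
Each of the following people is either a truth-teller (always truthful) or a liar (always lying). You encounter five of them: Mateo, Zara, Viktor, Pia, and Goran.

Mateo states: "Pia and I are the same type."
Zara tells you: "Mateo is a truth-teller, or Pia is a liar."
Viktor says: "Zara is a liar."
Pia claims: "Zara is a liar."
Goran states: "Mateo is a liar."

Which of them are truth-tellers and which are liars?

Mateo: liar, Zara: liar, Viktor: truth-teller, Pia: truth-teller, Goran: truth-teller

Consider Mateo. Suppose Mateo is a truth-teller.
Then no assignment of the remaining roles makes every statement match its speaker's type — contradiction.
So Mateo is a liar.
With that fixed, Goran's statement is true, so Goran is a truth-teller.
Consider Zara. Suppose Zara is a truth-teller.
Then no assignment of the remaining roles makes every statement match its speaker's type — contradiction.
So Zara is a liar.
With that fixed, Viktor's statement is true, so Viktor is a truth-teller.
With that fixed, Pia's statement is true, so Pia is a truth-teller.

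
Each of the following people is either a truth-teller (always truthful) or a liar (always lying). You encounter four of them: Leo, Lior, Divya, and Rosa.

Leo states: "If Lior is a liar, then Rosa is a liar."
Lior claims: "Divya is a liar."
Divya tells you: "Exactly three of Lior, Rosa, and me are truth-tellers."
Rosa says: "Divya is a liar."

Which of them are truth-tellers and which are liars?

Leo: truth-teller, Lior: truth-teller, Divya: liar, Rosa: truth-teller

Consider Leo. Suppose Leo is a liar.
Then no assignment of the remaining roles makes every statement match its speaker's type — contradiction.
So Leo is a truth-teller.
Consider Lior. Suppose Lior is a liar.
Then no assignment of the remaining roles makes every statement match its speaker's type — contradiction.
So Lior is a truth-teller.
Consider Divya. Suppose Divya is a truth-teller.
Then Lior's statement comes out false, contradicting Lior being a truth-teller.
So Divya is a liar.
With that fixed, Rosa's statement is true, so Rosa is a truth-teller.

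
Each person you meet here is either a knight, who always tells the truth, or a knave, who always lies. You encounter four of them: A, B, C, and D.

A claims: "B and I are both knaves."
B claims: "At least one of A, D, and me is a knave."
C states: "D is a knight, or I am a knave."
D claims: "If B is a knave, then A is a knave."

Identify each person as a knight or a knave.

Consider A. Suppose A is a knight.
Then A's own statement would have to be true, but it can't be — contradiction.
So A is a knave.
With that fixed, B's statement is true, so B is a knight.
With that fixed, D's statement is true, so D is a knight.
With that fixed, C's statement is true, so C is a knight.

A: knave, B: knight, C: knight, D: knight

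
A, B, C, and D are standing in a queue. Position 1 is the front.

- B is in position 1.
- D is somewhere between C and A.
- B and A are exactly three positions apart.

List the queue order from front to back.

B, C, D, A

From clue 1: B → position 1.
From clues 1–2: D → position 3.
From clues 1–3: C → position 2, A → position 4.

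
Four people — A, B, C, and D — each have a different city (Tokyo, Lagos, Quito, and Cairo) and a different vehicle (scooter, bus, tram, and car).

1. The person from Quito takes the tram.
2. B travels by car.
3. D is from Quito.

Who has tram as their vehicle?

With clues 1–2, B is impossible for the one with vehicle tram.
With clues 1–3, A and C are impossible for the one with vehicle tram.
That leaves D.

D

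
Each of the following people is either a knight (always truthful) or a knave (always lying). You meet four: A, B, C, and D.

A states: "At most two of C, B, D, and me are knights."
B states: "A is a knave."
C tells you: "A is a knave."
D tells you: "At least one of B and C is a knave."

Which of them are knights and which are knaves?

Consider A. Suppose A is a knave.
Then no assignment of the remaining roles makes every statement match its speaker's type — contradiction.
So A is a knight.
With that fixed, B's statement is false, so B is a knave.
With that fixed, C's statement is false, so C is a knave.
With that fixed, D's statement is true, so D is a knight.

A: knight, B: knave, C: knave, D: knight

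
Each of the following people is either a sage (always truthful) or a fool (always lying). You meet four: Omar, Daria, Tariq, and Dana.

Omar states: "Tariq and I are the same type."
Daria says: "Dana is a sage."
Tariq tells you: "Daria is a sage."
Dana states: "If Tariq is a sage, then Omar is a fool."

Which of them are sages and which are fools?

Consider Omar. Suppose Omar is a sage.
Then no assignment of the remaining roles makes every statement match its speaker's type — contradiction.
So Omar is a fool.
With that fixed, Dana's statement is true, so Dana is a sage.
With that fixed, Daria's statement is true, so Daria is a sage.
With that fixed, Tariq's statement is true, so Tariq is a sage.

Omar: fool, Daria: sage, Tariq: sage, Dana: sage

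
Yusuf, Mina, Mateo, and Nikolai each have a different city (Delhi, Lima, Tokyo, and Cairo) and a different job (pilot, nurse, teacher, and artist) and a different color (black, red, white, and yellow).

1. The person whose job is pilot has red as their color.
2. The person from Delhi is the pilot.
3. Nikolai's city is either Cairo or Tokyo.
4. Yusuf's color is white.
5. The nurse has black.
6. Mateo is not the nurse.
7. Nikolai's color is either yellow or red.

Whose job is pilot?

With clues 1–3, Nikolai is impossible for the one with job pilot.
With clues 1–4, Yusuf is impossible for the one with job pilot.
With clues 1–7, Mina is impossible for the one with job pilot.
That leaves Mateo.

Mateo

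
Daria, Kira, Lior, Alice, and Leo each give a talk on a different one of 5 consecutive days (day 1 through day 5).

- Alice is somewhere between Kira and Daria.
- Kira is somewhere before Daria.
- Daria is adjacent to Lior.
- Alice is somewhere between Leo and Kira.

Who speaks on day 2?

Alice

With clues 1–2, Daria is ruled out for day 2.
With clues 1–3, Lior is ruled out for day 2.
With clues 1–4, Kira and Leo are ruled out for day 2.
So day 2 is Alice.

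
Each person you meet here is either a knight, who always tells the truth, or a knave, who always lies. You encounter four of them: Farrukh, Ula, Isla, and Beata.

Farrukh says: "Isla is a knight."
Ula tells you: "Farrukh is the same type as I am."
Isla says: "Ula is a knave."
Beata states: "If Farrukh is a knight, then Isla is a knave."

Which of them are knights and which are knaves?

Farrukh: knight, Ula: knave, Isla: knight, Beata: knave

Consider Farrukh. Suppose Farrukh is a knave.
Then whichever role Ula has, Ula's statement has the wrong truth value — contradiction.
So Farrukh is a knight.
Consider Ula. Suppose Ula is a knight.
Then no assignment of the remaining roles makes every statement match its speaker's type — contradiction.
So Ula is a knave.
With that fixed, Isla's statement is true, so Isla is a knight.
With that fixed, Beata's statement is false, so Beata is a knave.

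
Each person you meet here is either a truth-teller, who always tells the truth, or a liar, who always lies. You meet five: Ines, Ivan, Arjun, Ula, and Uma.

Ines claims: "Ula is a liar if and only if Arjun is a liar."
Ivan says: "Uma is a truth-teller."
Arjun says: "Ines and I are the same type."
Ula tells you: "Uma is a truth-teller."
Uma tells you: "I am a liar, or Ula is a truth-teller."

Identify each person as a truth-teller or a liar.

Ines: truth-teller, Ivan: truth-teller, Arjun: truth-teller, Ula: truth-teller, Uma: truth-teller

Consider Ines. Suppose Ines is a liar.
Then whichever role Arjun has, Arjun's statement has the wrong truth value — contradiction.
So Ines is a truth-teller.
Consider Ivan. Suppose Ivan is a liar.
Then no assignment of the remaining roles makes every statement match its speaker's type — contradiction.
So Ivan is a truth-teller.
Consider Arjun. Suppose Arjun is a liar.
Then no assignment of the remaining roles makes every statement match its speaker's type — contradiction.
So Arjun is a truth-teller.
Consider Ula. Suppose Ula is a liar.
Then Ines's statement comes out false, contradicting Ines being a truth-teller.
So Ula is a truth-teller.
With that fixed, Uma's statement is true, so Uma is a truth-teller.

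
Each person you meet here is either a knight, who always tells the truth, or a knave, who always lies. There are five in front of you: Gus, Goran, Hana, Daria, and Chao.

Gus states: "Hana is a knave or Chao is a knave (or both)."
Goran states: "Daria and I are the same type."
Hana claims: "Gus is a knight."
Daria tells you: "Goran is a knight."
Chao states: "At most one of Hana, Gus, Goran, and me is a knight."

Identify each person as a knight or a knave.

Gus: knight, Goran: knight, Hana: knight, Daria: knight, Chao: knave

Consider Gus. Suppose Gus is a knave.
Then no assignment of the remaining roles makes every statement match its speaker's type — contradiction.
So Gus is a knight.
With that fixed, Hana's statement is true, so Hana is a knight.
With that fixed, Chao's statement is false, so Chao is a knave.
Consider Goran. Suppose Goran is a knave.
Then no assignment of the remaining roles makes every statement match its speaker's type — contradiction.
So Goran is a knight.
With that fixed, Daria's statement is true, so Daria is a knight.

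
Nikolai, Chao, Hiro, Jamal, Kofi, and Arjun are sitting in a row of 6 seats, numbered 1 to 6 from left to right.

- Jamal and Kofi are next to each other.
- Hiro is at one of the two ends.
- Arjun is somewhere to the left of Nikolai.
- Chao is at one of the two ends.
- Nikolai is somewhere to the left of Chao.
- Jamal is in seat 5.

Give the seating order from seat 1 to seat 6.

From clues 1–2: Hiro is in {1,6}.
From clues 1–4: Nikolai is in {3,5}.
From clues 1–5: Hiro → seat 1, Chao → seat 6.
From clues 1–6: Arjun → seat 2, Nikolai → seat 3, Kofi → seat 4, Jamal → seat 5.

Hiro, Arjun, Nikolai, Kofi, Jamal, Chao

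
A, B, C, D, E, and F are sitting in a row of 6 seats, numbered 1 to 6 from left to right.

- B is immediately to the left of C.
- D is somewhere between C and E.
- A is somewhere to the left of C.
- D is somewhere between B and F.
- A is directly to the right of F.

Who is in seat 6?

With clue 1, B is ruled out for seat 6.
With clues 1–2, D is ruled out for seat 6.
With clues 1–3, A is ruled out for seat 6.
With clues 1–5, E and F are ruled out for seat 6.
So seat 6 is C.

C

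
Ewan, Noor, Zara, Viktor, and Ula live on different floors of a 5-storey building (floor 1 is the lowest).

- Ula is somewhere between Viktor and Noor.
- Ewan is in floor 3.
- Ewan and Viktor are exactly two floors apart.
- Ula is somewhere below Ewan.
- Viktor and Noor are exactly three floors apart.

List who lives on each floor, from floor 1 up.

Viktor, Ula, Ewan, Noor, Zara

From clue 1: Ula is in {2,3,4}.
From clues 1–2: Ewan → floor 3.
From clues 1–3: Viktor is in {1,5}.
From clues 1–4: Ula → floor 2.
From clues 1–5: Viktor → floor 1, Noor → floor 4, Zara → floor 5.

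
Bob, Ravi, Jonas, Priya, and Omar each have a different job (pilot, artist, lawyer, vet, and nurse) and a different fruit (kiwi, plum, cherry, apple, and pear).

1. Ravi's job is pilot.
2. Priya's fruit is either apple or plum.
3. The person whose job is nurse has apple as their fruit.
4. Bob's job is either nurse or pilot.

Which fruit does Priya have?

plum

With clues 1–2, cherry, kiwi, and pear are impossible for Priya's fruit.
With clues 1–4, apple is impossible for Priya's fruit.
That leaves plum.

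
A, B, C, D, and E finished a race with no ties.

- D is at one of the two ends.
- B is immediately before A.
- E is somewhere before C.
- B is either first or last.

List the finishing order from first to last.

B, A, E, C, D

From clue 1: D is in {1,5}.
From clues 1–4: B → place 1, A → place 2, E → place 3, C → place 4, D → place 5.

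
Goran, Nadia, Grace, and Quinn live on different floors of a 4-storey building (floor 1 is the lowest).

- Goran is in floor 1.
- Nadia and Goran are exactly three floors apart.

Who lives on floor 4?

With clue 1, Goran is ruled out for floor 4.
With clues 1–2, Grace and Quinn are ruled out for floor 4.
So floor 4 is Nadia.

Nadia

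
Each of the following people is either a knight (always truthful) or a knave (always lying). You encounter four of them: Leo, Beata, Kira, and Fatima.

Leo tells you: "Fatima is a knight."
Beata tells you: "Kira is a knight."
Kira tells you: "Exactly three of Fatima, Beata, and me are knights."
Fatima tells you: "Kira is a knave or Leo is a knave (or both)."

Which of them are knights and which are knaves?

Leo: knight, Beata: knave, Kira: knave, Fatima: knight

Consider Leo. Suppose Leo is a knave.
Then no assignment of the remaining roles makes every statement match its speaker's type — contradiction.
So Leo is a knight.
Consider Beata. Suppose Beata is a knight.
Then no assignment of the remaining roles makes every statement match its speaker's type — contradiction.
So Beata is a knave.
With that fixed, Kira's statement is false, so Kira is a knave.
With that fixed, Fatima's statement is true, so Fatima is a knight.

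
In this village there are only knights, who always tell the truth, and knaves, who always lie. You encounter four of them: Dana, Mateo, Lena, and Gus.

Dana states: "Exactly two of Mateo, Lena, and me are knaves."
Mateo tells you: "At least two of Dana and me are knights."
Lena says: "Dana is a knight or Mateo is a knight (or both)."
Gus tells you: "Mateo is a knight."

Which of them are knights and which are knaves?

Consider Dana. Suppose Dana is a knight.
Then no assignment of the remaining roles makes every statement match its speaker's type — contradiction.
So Dana is a knave.
With that fixed, Mateo's statement is false, so Mateo is a knave.
With that fixed, Lena's statement is false, so Lena is a knave.
With that fixed, Gus's statement is false, so Gus is a knave.

Dana: knave, Mateo: knave, Lena: knave, Gus: knave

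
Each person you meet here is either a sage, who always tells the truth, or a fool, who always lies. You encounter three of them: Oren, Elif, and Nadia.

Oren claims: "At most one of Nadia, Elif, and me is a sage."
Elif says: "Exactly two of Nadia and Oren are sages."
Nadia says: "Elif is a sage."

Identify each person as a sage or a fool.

Oren: sage, Elif: fool, Nadia: fool

Consider Oren. Suppose Oren is a fool.
Then no assignment of the remaining roles makes every statement match its speaker's type — contradiction.
So Oren is a sage.
Consider Elif. Suppose Elif is a sage.
Then Oren's statement comes out false, contradicting Oren being a sage.
So Elif is a fool.
With that fixed, Nadia's statement is false, so Nadia is a fool.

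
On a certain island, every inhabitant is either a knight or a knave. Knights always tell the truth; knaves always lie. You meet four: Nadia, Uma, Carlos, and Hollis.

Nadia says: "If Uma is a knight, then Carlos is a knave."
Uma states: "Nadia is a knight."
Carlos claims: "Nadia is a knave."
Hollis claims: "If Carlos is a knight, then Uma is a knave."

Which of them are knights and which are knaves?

Consider Nadia. Suppose Nadia is a knave.
Then no assignment of the remaining roles makes every statement match its speaker's type — contradiction.
So Nadia is a knight.
With that fixed, Uma's statement is true, so Uma is a knight.
With that fixed, Carlos's statement is false, so Carlos is a knave.
With that fixed, Hollis's statement is true, so Hollis is a knight.

Nadia: knight, Uma: knight, Carlos: knave, Hollis: knight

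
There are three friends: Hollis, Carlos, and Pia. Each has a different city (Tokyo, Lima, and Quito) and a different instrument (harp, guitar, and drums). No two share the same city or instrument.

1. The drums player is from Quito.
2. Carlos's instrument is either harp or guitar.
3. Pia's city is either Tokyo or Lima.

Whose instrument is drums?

Hollis

With clues 1–2, Carlos is impossible for the one with instrument drums.
With clues 1–3, Pia is impossible for the one with instrument drums.
That leaves Hollis.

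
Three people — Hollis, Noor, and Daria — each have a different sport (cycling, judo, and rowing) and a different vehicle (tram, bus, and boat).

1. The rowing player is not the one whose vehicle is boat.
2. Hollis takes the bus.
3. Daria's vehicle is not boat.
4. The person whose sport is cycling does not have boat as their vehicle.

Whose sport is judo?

With clues 1–4, Daria and Hollis are impossible for the one with sport judo.
That leaves Noor.

Noor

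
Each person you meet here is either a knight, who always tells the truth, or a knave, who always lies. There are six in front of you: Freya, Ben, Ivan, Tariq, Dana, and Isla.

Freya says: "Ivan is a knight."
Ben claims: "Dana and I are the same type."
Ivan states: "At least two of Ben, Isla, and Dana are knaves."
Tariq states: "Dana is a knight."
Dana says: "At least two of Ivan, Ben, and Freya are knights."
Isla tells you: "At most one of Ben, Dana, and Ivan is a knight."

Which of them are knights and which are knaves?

Consider Freya. Suppose Freya is a knave.
Then no assignment of the remaining roles makes every statement match its speaker's type — contradiction.
So Freya is a knight.
Consider Ben. Suppose Ben is a knight.
Then no assignment of the remaining roles makes every statement match its speaker's type — contradiction.
So Ben is a knave.
Consider Ivan. Suppose Ivan is a knave.
Then Freya's statement comes out false, contradicting Freya being a knight.
So Ivan is a knight.
With that fixed, Dana's statement is true, so Dana is a knight.
With that fixed, Isla's statement is false, so Isla is a knave.
With that fixed, Tariq's statement is true, so Tariq is a knight.

Freya: knight, Ben: knave, Ivan: knight, Tariq: knight, Dana: knight, Isla: knave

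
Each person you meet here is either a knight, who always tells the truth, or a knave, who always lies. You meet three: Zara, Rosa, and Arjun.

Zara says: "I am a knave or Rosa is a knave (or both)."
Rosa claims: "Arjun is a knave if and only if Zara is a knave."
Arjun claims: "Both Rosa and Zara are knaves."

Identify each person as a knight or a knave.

Consider Zara. Suppose Zara is a knave.
Then Zara's own statement would have to be false, but it can't be — contradiction.
So Zara is a knight.
With that fixed, Arjun's statement is false, so Arjun is a knave.
With that fixed, Rosa's statement is false, so Rosa is a knave.

Zara: knight, Rosa: knave, Arjun: knave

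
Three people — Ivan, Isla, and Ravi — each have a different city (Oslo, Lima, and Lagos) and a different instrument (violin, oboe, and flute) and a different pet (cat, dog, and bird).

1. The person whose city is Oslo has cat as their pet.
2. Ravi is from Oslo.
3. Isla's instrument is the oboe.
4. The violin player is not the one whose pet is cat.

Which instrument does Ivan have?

violin

With clues 1–3, oboe is impossible for Ivan's instrument.
With clues 1–4, flute is impossible for Ivan's instrument.
That leaves violin.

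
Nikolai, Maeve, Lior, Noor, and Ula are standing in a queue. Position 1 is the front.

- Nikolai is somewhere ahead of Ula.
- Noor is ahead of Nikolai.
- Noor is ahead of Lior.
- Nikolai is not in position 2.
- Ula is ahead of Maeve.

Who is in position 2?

With clues 1–2, Ula is ruled out for position 2.
With clues 1–4, Nikolai is ruled out for position 2.
With clues 1–5, Maeve and Noor are ruled out for position 2.
So position 2 is Lior.

Lior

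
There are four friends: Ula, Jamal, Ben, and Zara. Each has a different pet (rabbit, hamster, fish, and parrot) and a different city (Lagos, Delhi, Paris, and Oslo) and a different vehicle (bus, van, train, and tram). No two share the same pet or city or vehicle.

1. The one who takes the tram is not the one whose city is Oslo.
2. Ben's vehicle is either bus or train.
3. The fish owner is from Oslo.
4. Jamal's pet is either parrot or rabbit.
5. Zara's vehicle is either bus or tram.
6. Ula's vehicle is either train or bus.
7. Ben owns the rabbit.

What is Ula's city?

Oslo

With clues 1–7, Delhi, Lagos, and Paris are impossible for Ula's city.
That leaves Oslo.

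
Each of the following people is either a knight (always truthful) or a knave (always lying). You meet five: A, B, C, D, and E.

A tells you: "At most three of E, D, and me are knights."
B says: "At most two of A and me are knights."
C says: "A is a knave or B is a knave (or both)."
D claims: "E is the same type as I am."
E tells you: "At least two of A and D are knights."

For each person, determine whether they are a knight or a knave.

A: knight, B: knight, C: knave, D: knight, E: knight

Regardless of anyone's role, A's statement is true, so A is a knight.
With that fixed, B's statement is true, so B is a knight.
With that fixed, C's statement is false, so C is a knave.
Consider D. Suppose D is a knave.
Then no assignment of the remaining roles makes every statement match its speaker's type — contradiction.
So D is a knight.
With that fixed, E's statement is true, so E is a knight.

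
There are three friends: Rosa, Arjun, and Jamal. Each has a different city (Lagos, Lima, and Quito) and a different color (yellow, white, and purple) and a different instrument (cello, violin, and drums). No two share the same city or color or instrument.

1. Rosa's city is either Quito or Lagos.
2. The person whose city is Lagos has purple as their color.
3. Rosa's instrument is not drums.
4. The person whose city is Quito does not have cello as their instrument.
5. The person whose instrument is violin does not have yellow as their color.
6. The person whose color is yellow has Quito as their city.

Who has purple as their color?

With clues 1–6, Arjun and Jamal are impossible for the one with color purple.
That leaves Rosa.

Rosa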